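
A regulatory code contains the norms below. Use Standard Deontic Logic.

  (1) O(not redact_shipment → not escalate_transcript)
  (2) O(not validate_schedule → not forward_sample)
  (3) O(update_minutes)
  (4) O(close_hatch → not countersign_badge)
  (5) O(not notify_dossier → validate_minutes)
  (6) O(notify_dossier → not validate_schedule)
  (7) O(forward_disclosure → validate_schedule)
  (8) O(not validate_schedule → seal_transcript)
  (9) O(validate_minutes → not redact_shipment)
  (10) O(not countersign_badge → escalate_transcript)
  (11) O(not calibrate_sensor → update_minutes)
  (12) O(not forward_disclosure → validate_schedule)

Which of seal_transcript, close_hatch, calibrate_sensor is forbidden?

close_hatch

By case analysis on not forward_disclosure: premise 12 gives O(not forward_disclosure → validate_schedule) and premise 7 gives O(forward_disclosure → validate_schedule), so O(validate_schedule) either way.
The contrapositive of premise 6 (O(notify_dossier → not validate_schedule)) is O(validate_schedule → not notify_dossier), and O(validate_schedule) is already established, so O(not notify_dossier).
From O(not notify_dossier) and premise 5, O(not notify_dossier → validate_minutes), we obtain O(validate_minutes).
From O(validate_minutes) and premise 9, O(validate_minutes → not redact_shipment), we obtain O(not redact_shipment).
From O(not redact_shipment) and premise 1, O(not redact_shipment → not escalate_transcript), we obtain O(not escalate_transcript).
Premise 10 is O(not countersign_badge → escalate_transcript); contrapositively O(not escalate_transcript → countersign_badge). Since O(not escalate_transcript) holds, K gives O(countersign_badge).
The contrapositive of premise 4 (O(close_hatch → not countersign_badge)) is O(countersign_badge → not close_hatch), and O(countersign_badge) is already established, so O(not close_hatch).
So O(not close_hatch) holds, i.e. close_hatch is forbidden. None of the other listed options is forbidden under the premises.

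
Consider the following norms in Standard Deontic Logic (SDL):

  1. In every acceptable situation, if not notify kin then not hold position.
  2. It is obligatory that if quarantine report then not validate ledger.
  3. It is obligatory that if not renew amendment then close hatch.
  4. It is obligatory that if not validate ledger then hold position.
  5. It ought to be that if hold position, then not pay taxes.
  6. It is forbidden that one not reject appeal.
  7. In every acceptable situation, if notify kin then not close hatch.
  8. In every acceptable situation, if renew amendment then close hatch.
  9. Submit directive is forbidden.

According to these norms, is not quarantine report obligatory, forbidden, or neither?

Obligatory

Premises 3 and 8 are O(¬renew_amendment → close_hatch) and O(renew_amendment → close_hatch); every ideal world satisfies ¬renew_amendment or renew_amendment, so in either case close_hatch holds — hence O(close_hatch).
The contrapositive of premise 7 (O(notify_kin → ¬close_hatch)) is O(close_hatch → ¬notify_kin), and O(close_hatch) is already established, so O(¬notify_kin).
From O(¬notify_kin) and premise 1, O(¬notify_kin → ¬hold_position), we obtain O(¬hold_position).
Premise 4 is O(¬validate_ledger → hold_position); contrapositively O(¬hold_position → validate_ledger). Since O(¬hold_position) holds, K gives O(validate_ledger).
Premise 2 is O(quarantine_report → ¬validate_ledger); contrapositively O(validate_ledger → ¬quarantine_report). Since O(validate_ledger) holds, K gives O(¬quarantine_report).
Premises 5, 6, 9 do not contribute to this derivation.
Hence ¬quarantine_report is obligatory.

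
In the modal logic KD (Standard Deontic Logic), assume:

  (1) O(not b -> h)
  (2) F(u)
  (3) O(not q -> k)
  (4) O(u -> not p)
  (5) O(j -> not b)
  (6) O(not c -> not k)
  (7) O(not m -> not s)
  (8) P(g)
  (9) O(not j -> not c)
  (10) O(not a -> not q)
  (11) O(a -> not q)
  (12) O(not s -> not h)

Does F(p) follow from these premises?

No

Premise 4 is O(u -> not p), but O(u) is not derivable from the premises, so it does not yield O(not p).
No other premise forces O(not p). An ideal world satisfying every premise can still have p true, so F(p) is not derivable.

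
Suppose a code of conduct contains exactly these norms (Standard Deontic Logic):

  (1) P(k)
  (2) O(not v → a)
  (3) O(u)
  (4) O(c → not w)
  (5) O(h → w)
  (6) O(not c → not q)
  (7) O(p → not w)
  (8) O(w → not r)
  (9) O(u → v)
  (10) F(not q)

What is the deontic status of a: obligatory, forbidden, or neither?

Neither

Premise 2 is O(not v → a), but O(not v) is not derivable from the premises, so it does not yield O(a).
No premise or chain of K-axiom applications forces O(a), and none forces O(not a). So a is neither obligatory nor forbidden under these norms.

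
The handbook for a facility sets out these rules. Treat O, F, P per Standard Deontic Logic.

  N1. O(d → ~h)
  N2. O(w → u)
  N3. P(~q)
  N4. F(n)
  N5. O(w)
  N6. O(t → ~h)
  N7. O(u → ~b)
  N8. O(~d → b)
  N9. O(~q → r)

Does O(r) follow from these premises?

No

Premise 9 is O(~q → r), but O(~q) is not derivable from the premises (the permission P(~q) asserts only ~O(q), not O(~q)), so it does not yield O(r).
No other premise forces O(r). An ideal world satisfying every premise can still have r false, so O(r) is not derivable.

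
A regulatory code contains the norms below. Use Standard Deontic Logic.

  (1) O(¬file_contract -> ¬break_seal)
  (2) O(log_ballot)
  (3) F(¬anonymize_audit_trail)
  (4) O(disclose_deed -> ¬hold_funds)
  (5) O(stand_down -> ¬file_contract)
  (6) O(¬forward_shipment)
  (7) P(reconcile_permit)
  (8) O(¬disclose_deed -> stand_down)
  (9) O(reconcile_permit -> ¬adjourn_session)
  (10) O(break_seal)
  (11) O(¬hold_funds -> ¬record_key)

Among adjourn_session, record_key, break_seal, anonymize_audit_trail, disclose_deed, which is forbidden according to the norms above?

record_key

Premise 10 gives O(break_seal).
The contrapositive of premise 1 (O(¬file_contract -> ¬break_seal)) is O(break_seal -> file_contract), and O(break_seal) is already established, so O(file_contract).
Premise 5 is O(stand_down -> ¬file_contract); contrapositively O(file_contract -> ¬stand_down). Since O(file_contract) holds, K gives O(¬stand_down).
Premise 8 is O(¬disclose_deed -> stand_down); contrapositively O(¬stand_down -> disclose_deed). Since O(¬stand_down) holds, K gives O(disclose_deed).
Premise 4 is O(disclose_deed -> ¬hold_funds); since O(disclose_deed), deontic closure gives O(¬hold_funds).
With premise 11, O(¬hold_funds -> ¬record_key), the K-axiom yields O(¬record_key).
So O(¬record_key) holds, i.e. record_key is forbidden. None of the other listed options is forbidden under the premises.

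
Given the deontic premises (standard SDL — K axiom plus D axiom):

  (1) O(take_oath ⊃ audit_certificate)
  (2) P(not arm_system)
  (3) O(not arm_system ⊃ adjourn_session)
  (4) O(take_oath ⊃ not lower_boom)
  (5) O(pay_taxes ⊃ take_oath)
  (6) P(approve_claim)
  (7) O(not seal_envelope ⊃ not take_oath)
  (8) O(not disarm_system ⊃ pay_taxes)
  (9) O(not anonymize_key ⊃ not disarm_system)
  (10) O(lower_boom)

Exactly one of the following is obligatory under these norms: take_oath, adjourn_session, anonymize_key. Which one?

anonymize_key

From premise 10 we have O(lower_boom).
Premise 4 is O(take_oath ⊃ not lower_boom); contrapositively O(lower_boom ⊃ not take_oath). Since O(lower_boom) holds, K gives O(not take_oath).
The contrapositive of premise 5 (O(pay_taxes ⊃ take_oath)) is O(not take_oath ⊃ not pay_taxes), and O(not take_oath) is already established, so O(not pay_taxes).
Premise 8 is O(not disarm_system ⊃ pay_taxes); contrapositively O(not pay_taxes ⊃ disarm_system). Since O(not pay_taxes) holds, K gives O(disarm_system).
The contrapositive of premise 9 (O(not anonymize_key ⊃ not disarm_system)) is O(disarm_system ⊃ anonymize_key), and O(disarm_system) is already established, so O(anonymize_key).
So O(anonymize_key) holds — anonymize_key is obligatory. None of the other listed options is made obligatory by any chain of premises.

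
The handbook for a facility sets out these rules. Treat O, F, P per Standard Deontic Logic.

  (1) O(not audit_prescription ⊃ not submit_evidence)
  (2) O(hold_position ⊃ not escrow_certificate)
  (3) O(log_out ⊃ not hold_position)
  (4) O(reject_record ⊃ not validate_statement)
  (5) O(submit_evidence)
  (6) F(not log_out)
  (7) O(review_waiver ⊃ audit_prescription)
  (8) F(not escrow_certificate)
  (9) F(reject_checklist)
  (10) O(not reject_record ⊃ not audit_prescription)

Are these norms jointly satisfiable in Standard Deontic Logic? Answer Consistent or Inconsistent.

Consistent

Premise 2 is O(hold_position ⊃ not escrow_certificate), but O(hold_position) is not derivable from the premises, so it does not yield O(not escrow_certificate).
So O(not escrow_certificate) is not derivable, and the apparent clash with O(escrow_certificate) does not arise.
A world satisfying every obligation exists (e.g. audit_prescription=true, escrow_certificate=true, hold_position=false, log_out=true, reject_checklist=false, reject_record=true, review_waiver=false, submit_evidence=true, validate_statement=false); no atom is both obligatory and forbidden, so the set is consistent.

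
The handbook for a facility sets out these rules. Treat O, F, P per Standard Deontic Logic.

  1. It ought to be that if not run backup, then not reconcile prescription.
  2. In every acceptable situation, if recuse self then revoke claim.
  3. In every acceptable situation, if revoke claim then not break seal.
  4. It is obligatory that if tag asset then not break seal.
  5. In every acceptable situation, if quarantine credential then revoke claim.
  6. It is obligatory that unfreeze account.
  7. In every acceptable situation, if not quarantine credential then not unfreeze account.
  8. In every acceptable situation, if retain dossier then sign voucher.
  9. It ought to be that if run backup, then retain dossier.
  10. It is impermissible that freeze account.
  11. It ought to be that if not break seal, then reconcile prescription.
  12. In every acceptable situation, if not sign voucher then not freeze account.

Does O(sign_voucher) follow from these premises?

Premise 6 states O(unfreeze_account) outright.
Premise 7 is O(¬quarantine_credential → ¬unfreeze_account); contrapositively O(unfreeze_account → quarantine_credential). Since O(unfreeze_account) holds, K gives O(quarantine_credential).
Premise 5 is O(quarantine_credential → revoke_claim); since O(quarantine_credential), deontic closure gives O(revoke_claim).
Premise 3 is O(revoke_claim → ¬break_seal); since O(revoke_claim), deontic closure gives O(¬break_seal).
Applying K to premise 11 (O(¬break_seal → reconcile_prescription)) and O(¬break_seal) yields O(reconcile_prescription).
Premise 1, O(¬run_backup → ¬reconcile_prescription), contraposes to O(reconcile_prescription → run_backup); with O(reconcile_prescription) we get O(run_backup).
Applying K to premise 9 (O(run_backup → retain_dossier)) and O(run_backup) yields O(retain_dossier).
Premise 8 is O(retain_dossier → sign_voucher); since O(retain_dossier), deontic closure gives O(sign_voucher).
Premises 2, 4, 10, 12 do not contribute to this derivation.
So O(sign_voucher) follows.

Yes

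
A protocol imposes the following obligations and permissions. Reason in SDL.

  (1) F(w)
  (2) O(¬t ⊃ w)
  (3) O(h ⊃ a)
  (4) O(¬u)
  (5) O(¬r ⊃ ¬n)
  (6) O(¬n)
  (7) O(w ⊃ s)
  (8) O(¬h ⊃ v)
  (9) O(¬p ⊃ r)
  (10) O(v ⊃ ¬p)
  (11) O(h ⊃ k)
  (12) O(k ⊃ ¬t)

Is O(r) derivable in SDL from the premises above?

Yes

Premise 1 is F(w), i.e. O(¬w).
Premise 2 is O(¬t ⊃ w); contrapositively O(¬w ⊃ t). Since O(¬w) holds, K gives O(t).
The contrapositive of premise 12 (O(k ⊃ ¬t)) is O(t ⊃ ¬k), and O(t) is already established, so O(¬k).
Premise 11 is O(h ⊃ k); contrapositively O(¬k ⊃ ¬h). Since O(¬k) holds, K gives O(¬h).
Applying K to premise 8 (O(¬h ⊃ v)) and O(¬h) yields O(v).
Applying K to premise 10 (O(v ⊃ ¬p)) and O(v) yields O(¬p).
Applying K to premise 9 (O(¬p ⊃ r)) and O(¬p) yields O(r).
Premises 3, 4, 5, 6, 7 do not contribute to this derivation.
So O(r) follows.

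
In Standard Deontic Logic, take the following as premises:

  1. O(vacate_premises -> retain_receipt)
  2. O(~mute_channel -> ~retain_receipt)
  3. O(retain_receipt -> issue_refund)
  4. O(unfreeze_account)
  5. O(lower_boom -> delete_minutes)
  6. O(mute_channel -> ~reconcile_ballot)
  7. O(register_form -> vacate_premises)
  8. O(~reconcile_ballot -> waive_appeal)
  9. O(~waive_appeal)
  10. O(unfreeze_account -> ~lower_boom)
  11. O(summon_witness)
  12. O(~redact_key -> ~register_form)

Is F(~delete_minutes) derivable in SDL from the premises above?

No

Premise 5 is O(lower_boom -> delete_minutes), but O(lower_boom) is not derivable from the premises, so it does not yield O(delete_minutes).
No other premise forces O(delete_minutes). An ideal world satisfying every premise can still have ~delete_minutes true, so F(~delete_minutes) is not derivable.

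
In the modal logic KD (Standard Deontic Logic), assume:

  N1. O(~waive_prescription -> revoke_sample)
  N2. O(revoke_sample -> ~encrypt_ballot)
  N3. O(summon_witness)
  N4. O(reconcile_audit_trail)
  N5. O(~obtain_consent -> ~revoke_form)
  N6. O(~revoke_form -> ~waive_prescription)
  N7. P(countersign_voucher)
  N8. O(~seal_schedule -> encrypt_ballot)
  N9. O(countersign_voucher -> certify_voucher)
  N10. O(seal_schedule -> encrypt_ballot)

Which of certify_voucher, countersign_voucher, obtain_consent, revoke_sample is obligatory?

Premises 8 and 10 are O(~seal_schedule -> encrypt_ballot) and O(seal_schedule -> encrypt_ballot); every ideal world satisfies ~seal_schedule or seal_schedule, so in either case encrypt_ballot holds — hence O(encrypt_ballot).
Premise 2 is O(revoke_sample -> ~encrypt_ballot); contrapositively O(encrypt_ballot -> ~revoke_sample). Since O(encrypt_ballot) holds, K gives O(~revoke_sample).
Premise 1, O(~waive_prescription -> revoke_sample), contraposes to O(~revoke_sample -> waive_prescription); with O(~revoke_sample) we get O(waive_prescription).
Premise 6, O(~revoke_form -> ~waive_prescription), contraposes to O(waive_prescription -> revoke_form); with O(waive_prescription) we get O(revoke_form).
Premise 5 is O(~obtain_consent -> ~revoke_form); contrapositively O(revoke_form -> obtain_consent). Since O(revoke_form) holds, K gives O(obtain_consent).
So O(obtain_consent) holds — obtain_consent is obligatory. None of the other listed options is made obligatory by any chain of premises.

obtain_consent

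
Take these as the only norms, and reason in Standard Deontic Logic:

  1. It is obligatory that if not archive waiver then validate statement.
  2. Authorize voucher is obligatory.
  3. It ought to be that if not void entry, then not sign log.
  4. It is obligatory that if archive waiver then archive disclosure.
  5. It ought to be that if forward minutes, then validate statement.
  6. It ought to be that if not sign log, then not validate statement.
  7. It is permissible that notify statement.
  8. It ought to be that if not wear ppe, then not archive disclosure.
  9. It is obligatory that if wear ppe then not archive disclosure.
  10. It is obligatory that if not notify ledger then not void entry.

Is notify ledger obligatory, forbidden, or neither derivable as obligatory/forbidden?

Premises 9 and 8 are O(wear_ppe → ¬archive_disclosure) and O(¬wear_ppe → ¬archive_disclosure); every ideal world satisfies wear_ppe or ¬wear_ppe, so in either case ¬archive_disclosure holds — hence O(¬archive_disclosure).
Premise 4, O(archive_waiver → archive_disclosure), contraposes to O(¬archive_disclosure → ¬archive_waiver); with O(¬archive_disclosure) we get O(¬archive_waiver).
Premise 1 is O(¬archive_waiver → validate_statement); since O(¬archive_waiver), deontic closure gives O(validate_statement).
Premise 6 is O(¬sign_log → ¬validate_statement); contrapositively O(validate_statement → sign_log). Since O(validate_statement) holds, K gives O(sign_log).
Premise 3, O(¬void_entry → ¬sign_log), contraposes to O(sign_log → void_entry); with O(sign_log) we get O(void_entry).
The contrapositive of premise 10 (O(¬notify_ledger → ¬void_entry)) is O(void_entry → notify_ledger), and O(void_entry) is already established, so O(notify_ledger).
Premises 2, 5, 7 do not contribute to this derivation.
Hence notify_ledger is obligatory.

Obligatory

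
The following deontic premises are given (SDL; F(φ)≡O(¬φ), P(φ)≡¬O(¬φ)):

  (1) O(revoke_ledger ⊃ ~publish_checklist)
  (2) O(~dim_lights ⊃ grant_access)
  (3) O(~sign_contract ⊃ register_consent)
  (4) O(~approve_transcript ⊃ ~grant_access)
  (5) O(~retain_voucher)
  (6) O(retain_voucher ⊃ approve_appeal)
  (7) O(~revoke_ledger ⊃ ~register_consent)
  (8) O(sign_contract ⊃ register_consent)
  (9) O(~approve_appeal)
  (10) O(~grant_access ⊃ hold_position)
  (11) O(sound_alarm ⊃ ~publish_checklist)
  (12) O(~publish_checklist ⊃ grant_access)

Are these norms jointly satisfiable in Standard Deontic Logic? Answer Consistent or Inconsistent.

Consistent

Premise 6 is O(retain_voucher ⊃ approve_appeal), but O(retain_voucher) is not derivable from the premises, so it does not yield O(approve_appeal).
So O(approve_appeal) is not derivable, and the apparent clash with O(~approve_appeal) does not arise.
A world satisfying every obligation exists (e.g. approve_appeal=false, approve_transcript=true, dim_lights=false, grant_access=true, hold_position=false, publish_checklist=false, register_consent=true, retain_voucher=false, revoke_ledger=true, sign_contract=false, sound_alarm=false); no atom is both obligatory and forbidden, so the set is consistent.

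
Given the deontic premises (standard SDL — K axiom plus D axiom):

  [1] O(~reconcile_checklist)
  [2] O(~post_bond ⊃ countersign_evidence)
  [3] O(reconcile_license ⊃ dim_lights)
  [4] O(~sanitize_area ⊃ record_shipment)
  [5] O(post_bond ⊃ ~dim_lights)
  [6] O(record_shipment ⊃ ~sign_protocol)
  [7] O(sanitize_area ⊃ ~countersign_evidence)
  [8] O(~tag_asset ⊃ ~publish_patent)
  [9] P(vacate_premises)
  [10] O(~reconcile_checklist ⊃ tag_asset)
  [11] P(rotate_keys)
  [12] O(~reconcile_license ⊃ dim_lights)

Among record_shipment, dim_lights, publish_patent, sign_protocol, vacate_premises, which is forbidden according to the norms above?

Premises 3 and 12 cover both cases: O(reconcile_license ⊃ dim_lights) and O(~reconcile_license ⊃ dim_lights). Since reconcile_license ∨ ~reconcile_license is a tautology, O(dim_lights) follows.
The contrapositive of premise 5 (O(post_bond ⊃ ~dim_lights)) is O(dim_lights ⊃ ~post_bond), and O(dim_lights) is already established, so O(~post_bond).
Applying K to premise 2 (O(~post_bond ⊃ countersign_evidence)) and O(~post_bond) yields O(countersign_evidence).
The contrapositive of premise 7 (O(sanitize_area ⊃ ~countersign_evidence)) is O(countersign_evidence ⊃ ~sanitize_area), and O(countersign_evidence) is already established, so O(~sanitize_area).
Applying K to premise 4 (O(~sanitize_area ⊃ record_shipment)) and O(~sanitize_area) yields O(record_shipment).
Applying K to premise 6 (O(record_shipment ⊃ ~sign_protocol)) and O(record_shipment) yields O(~sign_protocol).
So O(~sign_protocol) holds, i.e. sign_protocol is forbidden. None of the other listed options is forbidden under the premises.

sign_protocol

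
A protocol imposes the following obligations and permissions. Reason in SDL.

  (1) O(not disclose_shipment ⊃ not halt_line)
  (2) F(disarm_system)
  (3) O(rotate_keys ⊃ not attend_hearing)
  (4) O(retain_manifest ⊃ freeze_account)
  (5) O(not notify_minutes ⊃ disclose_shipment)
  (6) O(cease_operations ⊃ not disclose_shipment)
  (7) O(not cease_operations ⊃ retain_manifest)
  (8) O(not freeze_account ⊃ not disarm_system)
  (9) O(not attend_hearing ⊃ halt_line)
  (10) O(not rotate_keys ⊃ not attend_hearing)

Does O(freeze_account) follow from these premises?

Premises 10 and 3 are O(not rotate_keys ⊃ not attend_hearing) and O(rotate_keys ⊃ not attend_hearing); every ideal world satisfies not rotate_keys or rotate_keys, so in either case not attend_hearing holds — hence O(not attend_hearing).
From O(not attend_hearing) and premise 9, O(not attend_hearing ⊃ halt_line), we obtain O(halt_line).
The contrapositive of premise 1 (O(not disclose_shipment ⊃ not halt_line)) is O(halt_line ⊃ disclose_shipment), and O(halt_line) is already established, so O(disclose_shipment).
Premise 6, O(cease_operations ⊃ not disclose_shipment), contraposes to O(disclose_shipment ⊃ not cease_operations); with O(disclose_shipment) we get O(not cease_operations).
Premise 7 is O(not cease_operations ⊃ retain_manifest); since O(not cease_operations), deontic closure gives O(retain_manifest).
Applying K to premise 4 (O(retain_manifest ⊃ freeze_account)) and O(retain_manifest) yields O(freeze_account).
Premises 2, 5, 8 do not contribute to this derivation.
So O(freeze_account) follows.

Yes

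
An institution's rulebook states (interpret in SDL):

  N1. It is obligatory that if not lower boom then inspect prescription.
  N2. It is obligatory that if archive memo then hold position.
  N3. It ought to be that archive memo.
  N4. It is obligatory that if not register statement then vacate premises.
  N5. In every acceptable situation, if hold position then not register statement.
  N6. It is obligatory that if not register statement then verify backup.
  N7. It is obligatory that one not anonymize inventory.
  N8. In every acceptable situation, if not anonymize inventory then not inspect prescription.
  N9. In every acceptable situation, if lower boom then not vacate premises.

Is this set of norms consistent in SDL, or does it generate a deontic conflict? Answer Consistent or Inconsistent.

Inconsistent

Premise 7 gives O(¬anonymize_inventory).
Premise 8 is O(¬anonymize_inventory → ¬inspect_prescription); since O(¬anonymize_inventory), deontic closure gives O(¬inspect_prescription).
The contrapositive of premise 1 (O(¬lower_boom → inspect_prescription)) is O(¬inspect_prescription → lower_boom), and O(¬inspect_prescription) is already established, so O(lower_boom).
Premise 9 is O(lower_boom → ¬vacate_premises); since O(lower_boom), deontic closure gives O(¬vacate_premises).
The contrapositive of premise 4 (O(¬register_statement → vacate_premises)) is O(¬vacate_premises → register_statement), and O(¬vacate_premises) is already established, so O(register_statement).
Premise 5 is O(hold_position → ¬register_statement); contrapositively O(register_statement → ¬hold_position). Since O(register_statement) holds, K gives O(¬hold_position).
The contrapositive of premise 2 (O(archive_memo → hold_position)) is O(¬hold_position → ¬archive_memo), and O(¬hold_position) is already established, so O(¬archive_memo).
However, premise 3 gives O(archive_memo).
We now have both O(¬archive_memo) and O(archive_memo) — archive_memo is simultaneously obligatory and forbidden, violating the D-axiom.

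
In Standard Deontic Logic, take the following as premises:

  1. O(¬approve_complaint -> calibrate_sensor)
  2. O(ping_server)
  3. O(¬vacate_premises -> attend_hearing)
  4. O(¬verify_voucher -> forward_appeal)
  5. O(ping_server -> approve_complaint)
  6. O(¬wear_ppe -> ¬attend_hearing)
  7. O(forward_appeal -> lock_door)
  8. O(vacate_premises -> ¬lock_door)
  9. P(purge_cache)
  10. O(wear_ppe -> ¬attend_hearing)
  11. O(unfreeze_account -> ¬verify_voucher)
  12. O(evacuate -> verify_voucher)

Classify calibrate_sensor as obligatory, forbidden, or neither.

Neither

Premise 1 is O(¬approve_complaint -> calibrate_sensor), but O(¬approve_complaint) is not derivable from the premises, so it does not yield O(calibrate_sensor).
No premise or chain of K-axiom applications forces O(calibrate_sensor), and none forces O(¬calibrate_sensor). So calibrate_sensor is neither obligatory nor forbidden under these norms.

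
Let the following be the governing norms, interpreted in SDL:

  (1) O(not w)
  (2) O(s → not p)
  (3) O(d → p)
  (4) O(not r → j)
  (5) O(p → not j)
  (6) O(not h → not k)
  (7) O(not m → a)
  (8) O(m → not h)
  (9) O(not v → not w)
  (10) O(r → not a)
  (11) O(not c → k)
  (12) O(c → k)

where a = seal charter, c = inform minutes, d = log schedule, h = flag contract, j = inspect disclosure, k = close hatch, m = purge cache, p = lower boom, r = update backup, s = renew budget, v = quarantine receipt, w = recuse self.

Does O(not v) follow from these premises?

Premise 9 is O(not v → not w); even if O(not w) held, inferring O(not v) would be affirming the consequent — invalid.
No other premise forces O(not v). An ideal world satisfying every premise can still have not v false, so O(not v) is not derivable.

No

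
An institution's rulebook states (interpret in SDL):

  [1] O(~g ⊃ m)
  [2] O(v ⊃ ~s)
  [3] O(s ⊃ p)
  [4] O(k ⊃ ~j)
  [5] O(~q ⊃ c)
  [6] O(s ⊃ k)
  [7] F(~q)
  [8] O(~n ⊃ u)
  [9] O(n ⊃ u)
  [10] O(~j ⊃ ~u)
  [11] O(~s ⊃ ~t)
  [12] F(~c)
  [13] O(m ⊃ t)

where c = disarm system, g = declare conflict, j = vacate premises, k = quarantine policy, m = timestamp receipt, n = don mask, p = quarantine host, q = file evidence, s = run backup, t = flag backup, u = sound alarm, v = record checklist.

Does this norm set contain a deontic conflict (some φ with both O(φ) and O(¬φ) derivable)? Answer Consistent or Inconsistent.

Premise 5 is O(~q ⊃ c); even if O(c) held, inferring O(~q) would be affirming the consequent — invalid.
So O(~q) is not derivable, and the apparent clash with O(q) does not arise.
A world satisfying every obligation exists (e.g. c=true, g=true, j=true, k=false, m=false, n=false, p=false, q=true, s=false, t=false, u=true, v=false); no atom is both obligatory and forbidden, so the set is consistent.

Consistent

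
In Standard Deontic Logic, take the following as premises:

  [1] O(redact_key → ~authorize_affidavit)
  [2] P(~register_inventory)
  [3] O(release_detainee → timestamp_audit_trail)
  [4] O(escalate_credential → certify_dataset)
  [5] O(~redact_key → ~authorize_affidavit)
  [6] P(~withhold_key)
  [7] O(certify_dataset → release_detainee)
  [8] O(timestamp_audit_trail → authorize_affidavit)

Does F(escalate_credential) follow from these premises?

By case analysis on redact_key: premise 1 gives O(redact_key → ~authorize_affidavit) and premise 5 gives O(~redact_key → ~authorize_affidavit), so O(~authorize_affidavit) either way.
Premise 8 is O(timestamp_audit_trail → authorize_affidavit); contrapositively O(~authorize_affidavit → ~timestamp_audit_trail). Since O(~authorize_affidavit) holds, K gives O(~timestamp_audit_trail).
Premise 3 is O(release_detainee → timestamp_audit_trail); contrapositively O(~timestamp_audit_trail → ~release_detainee). Since O(~timestamp_audit_trail) holds, K gives O(~release_detainee).
The contrapositive of premise 7 (O(certify_dataset → release_detainee)) is O(~release_detainee → ~certify_dataset), and O(~release_detainee) is already established, so O(~certify_dataset).
The contrapositive of premise 4 (O(escalate_credential → certify_dataset)) is O(~certify_dataset → ~escalate_credential), and O(~certify_dataset) is already established, so O(~escalate_credential).
Premises 2, 6 do not contribute to this derivation.
So O(~escalate_credential) holds, i.e. F(escalate_credential). The claim follows.

Yes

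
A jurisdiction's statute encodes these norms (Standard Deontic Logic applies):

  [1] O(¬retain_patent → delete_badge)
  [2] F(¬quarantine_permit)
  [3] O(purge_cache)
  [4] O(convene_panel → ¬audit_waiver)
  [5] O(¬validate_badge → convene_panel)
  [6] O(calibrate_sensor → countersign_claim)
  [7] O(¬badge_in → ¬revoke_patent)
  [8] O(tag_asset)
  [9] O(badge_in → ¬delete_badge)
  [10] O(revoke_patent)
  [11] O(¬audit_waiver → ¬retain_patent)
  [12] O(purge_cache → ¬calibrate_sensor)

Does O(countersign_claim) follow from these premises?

No

Premise 6 is O(calibrate_sensor → countersign_claim), but O(calibrate_sensor) is not derivable from the premises, so it does not yield O(countersign_claim).
No other premise forces O(countersign_claim). An ideal world satisfying every premise can still have countersign_claim false, so O(countersign_claim) is not derivable.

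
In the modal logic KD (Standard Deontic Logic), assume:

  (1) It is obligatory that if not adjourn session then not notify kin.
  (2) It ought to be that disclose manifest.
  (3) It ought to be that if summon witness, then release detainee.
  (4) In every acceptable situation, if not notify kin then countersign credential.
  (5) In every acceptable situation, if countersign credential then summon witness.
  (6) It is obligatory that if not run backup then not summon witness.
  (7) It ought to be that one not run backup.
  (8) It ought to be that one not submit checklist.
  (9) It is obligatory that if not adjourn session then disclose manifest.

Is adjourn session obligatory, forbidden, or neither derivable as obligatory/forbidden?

Obligatory

From premise 7 we have O(¬run_backup).
From O(¬run_backup) and premise 6, O(¬run_backup → ¬summon_witness), we obtain O(¬summon_witness).
Premise 5 is O(countersign_credential → summon_witness); contrapositively O(¬summon_witness → ¬countersign_credential). Since O(¬summon_witness) holds, K gives O(¬countersign_credential).
The contrapositive of premise 4 (O(¬notify_kin → countersign_credential)) is O(¬countersign_credential → notify_kin), and O(¬countersign_credential) is already established, so O(notify_kin).
Premise 1, O(¬adjourn_session → ¬notify_kin), contraposes to O(notify_kin → adjourn_session); with O(notify_kin) we get O(adjourn_session).
Premises 2, 3, 8, 9 do not contribute to this derivation.
Hence adjourn_session is obligatory.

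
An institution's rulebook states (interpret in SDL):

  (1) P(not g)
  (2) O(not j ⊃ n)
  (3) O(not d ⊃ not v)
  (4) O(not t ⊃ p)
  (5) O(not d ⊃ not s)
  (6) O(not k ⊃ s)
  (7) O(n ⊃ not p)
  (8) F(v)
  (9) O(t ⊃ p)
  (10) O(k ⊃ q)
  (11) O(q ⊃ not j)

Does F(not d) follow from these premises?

Yes

Premises 9 and 4 cover both cases: O(t ⊃ p) and O(not t ⊃ p). Since t ∨ not t is a tautology, O(p) follows.
The contrapositive of premise 7 (O(n ⊃ not p)) is O(p ⊃ not n), and O(p) is already established, so O(not n).
Premise 2 is O(not j ⊃ n); contrapositively O(not n ⊃ j). Since O(not n) holds, K gives O(j).
The contrapositive of premise 11 (O(q ⊃ not j)) is O(j ⊃ not q), and O(j) is already established, so O(not q).
The contrapositive of premise 10 (O(k ⊃ q)) is O(not q ⊃ not k), and O(not q) is already established, so O(not k).
Premise 6 is O(not k ⊃ s); since O(not k), deontic closure gives O(s).
Premise 5 is O(not d ⊃ not s); contrapositively O(s ⊃ d). Since O(s) holds, K gives O(d).
Premises 1, 3, 8 do not contribute to this derivation.
So O(d) holds, i.e. F(not d). The claim follows.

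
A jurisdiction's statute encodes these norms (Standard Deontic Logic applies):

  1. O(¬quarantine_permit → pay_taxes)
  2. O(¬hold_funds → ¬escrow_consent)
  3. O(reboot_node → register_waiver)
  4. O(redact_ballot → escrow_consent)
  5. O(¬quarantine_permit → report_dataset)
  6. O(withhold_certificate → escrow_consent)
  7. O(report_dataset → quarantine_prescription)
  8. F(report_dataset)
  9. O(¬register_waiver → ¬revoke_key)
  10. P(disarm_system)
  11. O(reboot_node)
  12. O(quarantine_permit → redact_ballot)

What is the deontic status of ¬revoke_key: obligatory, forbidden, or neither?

Neither

Premise 9 is O(¬register_waiver → ¬revoke_key), but O(¬register_waiver) is not derivable from the premises, so it does not yield O(¬revoke_key).
No premise or chain of K-axiom applications forces O(¬revoke_key), and none forces O(revoke_key). So ¬revoke_key is neither obligatory nor forbidden under these norms.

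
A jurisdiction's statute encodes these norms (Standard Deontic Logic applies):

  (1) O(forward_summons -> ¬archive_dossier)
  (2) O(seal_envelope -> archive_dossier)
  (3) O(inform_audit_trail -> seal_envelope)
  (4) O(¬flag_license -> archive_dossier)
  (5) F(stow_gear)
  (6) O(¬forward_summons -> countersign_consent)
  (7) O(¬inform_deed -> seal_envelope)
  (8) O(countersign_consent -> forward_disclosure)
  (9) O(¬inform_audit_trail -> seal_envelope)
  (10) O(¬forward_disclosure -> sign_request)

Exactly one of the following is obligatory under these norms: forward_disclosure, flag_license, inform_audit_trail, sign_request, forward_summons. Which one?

By case analysis on ¬inform_audit_trail: premise 9 gives O(¬inform_audit_trail -> seal_envelope) and premise 3 gives O(inform_audit_trail -> seal_envelope), so O(seal_envelope) either way.
From O(seal_envelope) and premise 2, O(seal_envelope -> archive_dossier), we obtain O(archive_dossier).
Premise 1 is O(forward_summons -> ¬archive_dossier); contrapositively O(archive_dossier -> ¬forward_summons). Since O(archive_dossier) holds, K gives O(¬forward_summons).
Applying K to premise 6 (O(¬forward_summons -> countersign_consent)) and O(¬forward_summons) yields O(countersign_consent).
Premise 8 is O(countersign_consent -> forward_disclosure); since O(countersign_consent), deontic closure gives O(forward_disclosure).
So O(forward_disclosure) holds — forward_disclosure is obligatory. None of the other listed options is made obligatory by any chain of premises.

forward_disclosure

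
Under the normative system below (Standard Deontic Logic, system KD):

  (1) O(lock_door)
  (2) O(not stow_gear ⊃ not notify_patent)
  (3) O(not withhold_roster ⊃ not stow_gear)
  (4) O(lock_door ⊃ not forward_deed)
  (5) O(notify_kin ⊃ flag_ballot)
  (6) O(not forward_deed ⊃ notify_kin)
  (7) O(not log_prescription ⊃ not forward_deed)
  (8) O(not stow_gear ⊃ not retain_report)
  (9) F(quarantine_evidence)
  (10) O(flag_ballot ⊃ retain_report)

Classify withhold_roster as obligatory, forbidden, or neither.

Obligatory

From premise 1 we have O(lock_door).
Premise 4 is O(lock_door ⊃ not forward_deed); since O(lock_door), deontic closure gives O(not forward_deed).
Applying K to premise 6 (O(not forward_deed ⊃ notify_kin)) and O(not forward_deed) yields O(notify_kin).
Premise 5 is O(notify_kin ⊃ flag_ballot); since O(notify_kin), deontic closure gives O(flag_ballot).
With premise 10, O(flag_ballot ⊃ retain_report), the K-axiom yields O(retain_report).
The contrapositive of premise 8 (O(not stow_gear ⊃ not retain_report)) is O(retain_report ⊃ stow_gear), and O(retain_report) is already established, so O(stow_gear).
Premise 3, O(not withhold_roster ⊃ not stow_gear), contraposes to O(stow_gear ⊃ withhold_roster); with O(stow_gear) we get O(withhold_roster).
Premises 2, 7, 9 do not contribute to this derivation.
Hence withhold_roster is obligatory.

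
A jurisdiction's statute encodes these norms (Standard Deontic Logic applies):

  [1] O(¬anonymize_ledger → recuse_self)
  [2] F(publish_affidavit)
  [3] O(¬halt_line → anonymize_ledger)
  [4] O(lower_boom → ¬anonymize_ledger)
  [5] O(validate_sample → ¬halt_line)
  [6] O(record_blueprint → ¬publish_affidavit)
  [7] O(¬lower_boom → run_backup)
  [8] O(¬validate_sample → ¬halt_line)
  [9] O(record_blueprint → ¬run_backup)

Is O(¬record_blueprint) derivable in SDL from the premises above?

Premises 8 and 5 are O(¬validate_sample → ¬halt_line) and O(validate_sample → ¬halt_line); every ideal world satisfies ¬validate_sample or validate_sample, so in either case ¬halt_line holds — hence O(¬halt_line).
From O(¬halt_line) and premise 3, O(¬halt_line → anonymize_ledger), we obtain O(anonymize_ledger).
Premise 4, O(lower_boom → ¬anonymize_ledger), contraposes to O(anonymize_ledger → ¬lower_boom); with O(anonymize_ledger) we get O(¬lower_boom).
With premise 7, O(¬lower_boom → run_backup), the K-axiom yields O(run_backup).
Premise 9, O(record_blueprint → ¬run_backup), contraposes to O(run_backup → ¬record_blueprint); with O(run_backup) we get O(¬record_blueprint).
Premises 1, 2, 6 do not contribute to this derivation.
So O(¬record_blueprint) follows.

Yes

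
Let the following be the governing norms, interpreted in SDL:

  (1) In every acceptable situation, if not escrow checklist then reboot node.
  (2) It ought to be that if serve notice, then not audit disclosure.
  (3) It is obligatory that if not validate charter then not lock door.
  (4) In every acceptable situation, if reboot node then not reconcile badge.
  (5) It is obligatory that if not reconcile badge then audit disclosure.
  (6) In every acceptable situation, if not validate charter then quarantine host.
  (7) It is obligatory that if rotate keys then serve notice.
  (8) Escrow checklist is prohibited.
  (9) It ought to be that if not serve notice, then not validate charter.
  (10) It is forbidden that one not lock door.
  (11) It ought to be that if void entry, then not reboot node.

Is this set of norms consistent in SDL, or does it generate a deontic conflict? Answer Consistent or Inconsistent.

Inconsistent

F(¬lock_door) at premise 10 means O(lock_door).
Premise 3 is O(¬validate_charter → ¬lock_door); contrapositively O(lock_door → validate_charter). Since O(lock_door) holds, K gives O(validate_charter).
The contrapositive of premise 9 (O(¬serve_notice → ¬validate_charter)) is O(validate_charter → serve_notice), and O(validate_charter) is already established, so O(serve_notice).
Applying K to premise 2 (O(serve_notice → ¬audit_disclosure)) and O(serve_notice) yields O(¬audit_disclosure).
The contrapositive of premise 5 (O(¬reconcile_badge → audit_disclosure)) is O(¬audit_disclosure → reconcile_badge), and O(¬audit_disclosure) is already established, so O(reconcile_badge).
Premise 4, O(reboot_node → ¬reconcile_badge), contraposes to O(reconcile_badge → ¬reboot_node); with O(reconcile_badge) we get O(¬reboot_node).
Premise 1 is O(¬escrow_checklist → reboot_node); contrapositively O(¬reboot_node → escrow_checklist). Since O(¬reboot_node) holds, K gives O(escrow_checklist).
But premise 8, F(escrow_checklist), means O(¬escrow_checklist).
We now have both O(escrow_checklist) and O(¬escrow_checklist) — escrow_checklist is simultaneously obligatory and forbidden, violating the D-axiom.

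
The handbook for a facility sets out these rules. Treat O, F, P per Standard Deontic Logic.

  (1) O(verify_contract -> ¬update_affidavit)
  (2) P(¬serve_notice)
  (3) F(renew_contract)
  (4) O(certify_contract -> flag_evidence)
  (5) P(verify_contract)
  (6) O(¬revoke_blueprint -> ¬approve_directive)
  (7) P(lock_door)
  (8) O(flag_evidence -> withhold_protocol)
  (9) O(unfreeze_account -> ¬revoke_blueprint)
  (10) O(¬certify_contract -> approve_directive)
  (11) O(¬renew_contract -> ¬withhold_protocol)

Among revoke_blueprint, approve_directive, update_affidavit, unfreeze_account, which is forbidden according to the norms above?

Premise 3, F(renew_contract), is equivalent to O(¬renew_contract).
Applying K to premise 11 (O(¬renew_contract -> ¬withhold_protocol)) and O(¬renew_contract) yields O(¬withhold_protocol).
Premise 8, O(flag_evidence -> withhold_protocol), contraposes to O(¬withhold_protocol -> ¬flag_evidence); with O(¬withhold_protocol) we get O(¬flag_evidence).
Premise 4, O(certify_contract -> flag_evidence), contraposes to O(¬flag_evidence -> ¬certify_contract); with O(¬flag_evidence) we get O(¬certify_contract).
From O(¬certify_contract) and premise 10, O(¬certify_contract -> approve_directive), we obtain O(approve_directive).
Premise 6, O(¬revoke_blueprint -> ¬approve_directive), contraposes to O(approve_directive -> revoke_blueprint); with O(approve_directive) we get O(revoke_blueprint).
The contrapositive of premise 9 (O(unfreeze_account -> ¬revoke_blueprint)) is O(revoke_blueprint -> ¬unfreeze_account), and O(revoke_blueprint) is already established, so O(¬unfreeze_account).
So O(¬unfreeze_account) holds, i.e. unfreeze_account is forbidden. None of the other listed options is forbidden under the premises.

unfreeze_account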